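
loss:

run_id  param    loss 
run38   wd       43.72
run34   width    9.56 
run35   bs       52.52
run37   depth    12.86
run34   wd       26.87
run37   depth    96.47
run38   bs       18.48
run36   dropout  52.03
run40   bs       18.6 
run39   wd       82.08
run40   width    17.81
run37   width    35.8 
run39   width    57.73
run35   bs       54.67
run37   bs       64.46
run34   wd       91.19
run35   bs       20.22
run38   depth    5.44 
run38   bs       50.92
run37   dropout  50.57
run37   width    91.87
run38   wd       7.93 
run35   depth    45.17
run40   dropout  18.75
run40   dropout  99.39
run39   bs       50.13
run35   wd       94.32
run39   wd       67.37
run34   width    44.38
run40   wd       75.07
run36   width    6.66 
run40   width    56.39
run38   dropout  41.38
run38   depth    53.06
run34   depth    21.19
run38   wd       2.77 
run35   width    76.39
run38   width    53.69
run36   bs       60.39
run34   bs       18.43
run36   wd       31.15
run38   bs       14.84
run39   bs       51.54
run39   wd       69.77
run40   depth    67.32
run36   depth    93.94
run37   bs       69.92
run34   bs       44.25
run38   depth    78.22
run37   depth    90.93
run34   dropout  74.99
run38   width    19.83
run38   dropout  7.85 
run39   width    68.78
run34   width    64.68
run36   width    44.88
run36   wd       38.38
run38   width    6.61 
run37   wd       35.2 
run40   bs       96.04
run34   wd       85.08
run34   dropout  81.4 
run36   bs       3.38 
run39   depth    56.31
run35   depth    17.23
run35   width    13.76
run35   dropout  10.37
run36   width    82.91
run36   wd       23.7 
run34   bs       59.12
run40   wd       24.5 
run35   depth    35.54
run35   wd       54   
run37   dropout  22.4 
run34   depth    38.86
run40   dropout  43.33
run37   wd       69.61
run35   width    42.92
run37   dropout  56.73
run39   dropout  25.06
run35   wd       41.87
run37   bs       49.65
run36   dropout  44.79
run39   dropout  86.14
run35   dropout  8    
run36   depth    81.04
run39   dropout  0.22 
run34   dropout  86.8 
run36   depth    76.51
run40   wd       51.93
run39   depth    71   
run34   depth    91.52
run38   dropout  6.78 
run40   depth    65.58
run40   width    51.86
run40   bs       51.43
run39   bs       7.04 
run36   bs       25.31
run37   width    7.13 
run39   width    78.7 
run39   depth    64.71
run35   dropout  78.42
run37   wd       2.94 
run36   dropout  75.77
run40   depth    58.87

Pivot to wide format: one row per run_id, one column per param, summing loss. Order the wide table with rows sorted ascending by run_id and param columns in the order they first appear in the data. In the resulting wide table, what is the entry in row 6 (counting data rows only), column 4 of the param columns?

192.02

With rows sorted ascending by run_id, row 6 is run_id=run39. param columns in first-appearance order: wd, width, bs, depth, dropout; column 4 is depth.
Long rows with run_id=run39, param=depth: 56.31 + 71 + 64.71 = 192.02.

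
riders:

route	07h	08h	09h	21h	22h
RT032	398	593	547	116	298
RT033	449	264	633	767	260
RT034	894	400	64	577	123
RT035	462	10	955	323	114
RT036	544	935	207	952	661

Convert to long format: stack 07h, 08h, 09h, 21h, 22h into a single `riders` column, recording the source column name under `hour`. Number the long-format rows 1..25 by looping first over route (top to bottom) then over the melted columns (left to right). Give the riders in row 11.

25 rows total (5 × 5). Row 11: index ⌊(11-1)/5⌋ = 2 into route → RT034; (11-1) mod 5 = 0 into the melted columns → 07h.
So row 11 is (RT034, 07h, 894); riders = 894.

894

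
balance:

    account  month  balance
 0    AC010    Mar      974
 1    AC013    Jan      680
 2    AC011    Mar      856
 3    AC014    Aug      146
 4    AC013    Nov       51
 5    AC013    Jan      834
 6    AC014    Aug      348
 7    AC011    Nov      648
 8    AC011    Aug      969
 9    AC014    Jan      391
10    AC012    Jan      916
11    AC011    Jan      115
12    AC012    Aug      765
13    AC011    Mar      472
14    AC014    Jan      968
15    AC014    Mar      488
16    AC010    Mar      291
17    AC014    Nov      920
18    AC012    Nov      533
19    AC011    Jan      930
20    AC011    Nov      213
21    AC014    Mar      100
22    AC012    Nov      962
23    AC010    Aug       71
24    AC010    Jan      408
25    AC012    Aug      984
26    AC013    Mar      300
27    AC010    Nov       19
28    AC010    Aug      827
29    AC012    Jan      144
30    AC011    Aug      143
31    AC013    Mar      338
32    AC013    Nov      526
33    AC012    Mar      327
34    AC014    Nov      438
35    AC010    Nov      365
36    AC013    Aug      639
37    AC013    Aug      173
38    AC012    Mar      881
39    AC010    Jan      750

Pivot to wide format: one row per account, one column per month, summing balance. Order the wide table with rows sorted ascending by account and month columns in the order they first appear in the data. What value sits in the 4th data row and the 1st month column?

638

With rows sorted ascending by account, row 4 is account=AC013. month columns in first-appearance order: Mar, Jan, Aug, Nov; column 1 is Mar.
Long rows with account=AC013, month=Mar: 300 + 338 = 638.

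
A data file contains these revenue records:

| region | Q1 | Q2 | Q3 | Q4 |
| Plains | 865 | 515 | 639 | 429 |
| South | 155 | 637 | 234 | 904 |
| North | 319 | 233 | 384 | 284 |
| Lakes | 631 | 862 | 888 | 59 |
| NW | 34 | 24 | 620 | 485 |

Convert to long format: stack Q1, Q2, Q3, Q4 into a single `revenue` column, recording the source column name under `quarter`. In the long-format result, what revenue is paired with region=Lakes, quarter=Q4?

59

Unpivoting turns each (region, wide-column) pair into one long row.
The wide cell at row Lakes, column Q4 holds 59, so the long row (Lakes, Q4) has revenue=59.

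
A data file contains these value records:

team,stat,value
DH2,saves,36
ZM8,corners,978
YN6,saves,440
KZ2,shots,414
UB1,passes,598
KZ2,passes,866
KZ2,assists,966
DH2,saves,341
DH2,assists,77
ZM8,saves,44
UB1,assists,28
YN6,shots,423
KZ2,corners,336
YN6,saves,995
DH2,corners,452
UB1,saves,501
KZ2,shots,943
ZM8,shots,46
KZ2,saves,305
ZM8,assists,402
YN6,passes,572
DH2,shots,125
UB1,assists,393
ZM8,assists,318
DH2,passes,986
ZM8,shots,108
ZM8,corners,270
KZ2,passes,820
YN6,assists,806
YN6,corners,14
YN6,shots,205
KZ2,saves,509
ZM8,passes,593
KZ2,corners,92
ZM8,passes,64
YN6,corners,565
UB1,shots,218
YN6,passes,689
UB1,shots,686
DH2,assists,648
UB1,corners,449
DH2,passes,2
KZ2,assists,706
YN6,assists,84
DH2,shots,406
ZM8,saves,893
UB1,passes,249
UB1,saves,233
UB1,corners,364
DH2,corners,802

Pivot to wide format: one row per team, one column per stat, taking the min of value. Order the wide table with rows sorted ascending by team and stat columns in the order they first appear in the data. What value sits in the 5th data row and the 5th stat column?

318

With rows sorted ascending by team, row 5 is team=ZM8. stat columns in first-appearance order: saves, corners, shots, passes, assists; column 5 is assists.
Long rows with team=ZM8, stat=assists: min(402, 318) = 318.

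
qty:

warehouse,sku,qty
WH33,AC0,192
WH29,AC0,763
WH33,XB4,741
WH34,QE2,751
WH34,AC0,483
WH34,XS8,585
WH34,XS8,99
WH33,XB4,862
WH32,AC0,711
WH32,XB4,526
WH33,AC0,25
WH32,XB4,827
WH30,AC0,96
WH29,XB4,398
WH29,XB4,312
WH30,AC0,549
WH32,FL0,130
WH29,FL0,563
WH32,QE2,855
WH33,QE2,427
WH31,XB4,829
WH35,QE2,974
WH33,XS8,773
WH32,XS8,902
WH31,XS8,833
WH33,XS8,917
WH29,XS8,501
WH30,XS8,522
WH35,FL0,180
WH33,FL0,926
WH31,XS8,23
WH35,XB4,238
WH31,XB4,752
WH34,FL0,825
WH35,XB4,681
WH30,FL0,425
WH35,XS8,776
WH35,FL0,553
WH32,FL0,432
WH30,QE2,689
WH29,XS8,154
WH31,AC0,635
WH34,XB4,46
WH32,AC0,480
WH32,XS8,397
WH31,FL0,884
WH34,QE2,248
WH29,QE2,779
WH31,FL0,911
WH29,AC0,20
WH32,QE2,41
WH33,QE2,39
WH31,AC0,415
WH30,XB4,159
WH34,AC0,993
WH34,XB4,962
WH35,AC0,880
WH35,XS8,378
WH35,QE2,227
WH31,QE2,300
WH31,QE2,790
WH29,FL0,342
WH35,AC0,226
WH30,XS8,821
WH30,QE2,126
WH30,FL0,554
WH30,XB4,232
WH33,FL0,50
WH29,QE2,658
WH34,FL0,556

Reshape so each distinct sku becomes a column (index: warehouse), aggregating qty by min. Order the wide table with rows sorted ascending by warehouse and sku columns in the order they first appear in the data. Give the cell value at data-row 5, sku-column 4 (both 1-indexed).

773

With rows sorted ascending by warehouse, row 5 is warehouse=WH33. sku columns in first-appearance order: AC0, XB4, QE2, XS8, FL0; column 4 is XS8.
Long rows with warehouse=WH33, sku=XS8: min(773, 917) = 773.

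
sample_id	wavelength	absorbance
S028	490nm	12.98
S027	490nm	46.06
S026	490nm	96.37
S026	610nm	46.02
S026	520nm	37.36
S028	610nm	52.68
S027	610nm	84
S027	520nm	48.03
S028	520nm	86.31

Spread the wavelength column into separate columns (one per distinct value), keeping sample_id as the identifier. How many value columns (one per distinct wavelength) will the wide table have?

3

3 distinct wavelength values: 490nm, 520nm, 610nm.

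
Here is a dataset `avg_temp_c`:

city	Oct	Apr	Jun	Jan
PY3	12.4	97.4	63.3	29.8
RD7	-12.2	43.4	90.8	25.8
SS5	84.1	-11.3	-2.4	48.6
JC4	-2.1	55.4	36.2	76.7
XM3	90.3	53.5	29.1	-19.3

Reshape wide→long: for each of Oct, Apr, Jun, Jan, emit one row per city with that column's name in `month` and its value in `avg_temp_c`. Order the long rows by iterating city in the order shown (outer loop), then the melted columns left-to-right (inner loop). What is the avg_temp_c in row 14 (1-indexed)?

55.4

20 rows total (5 × 4). Row 14: index ⌊(14-1)/4⌋ = 3 into city → JC4; (14-1) mod 4 = 1 into the melted columns → Apr.
So row 14 is (JC4, Apr, 55.4); avg_temp_c = 55.4.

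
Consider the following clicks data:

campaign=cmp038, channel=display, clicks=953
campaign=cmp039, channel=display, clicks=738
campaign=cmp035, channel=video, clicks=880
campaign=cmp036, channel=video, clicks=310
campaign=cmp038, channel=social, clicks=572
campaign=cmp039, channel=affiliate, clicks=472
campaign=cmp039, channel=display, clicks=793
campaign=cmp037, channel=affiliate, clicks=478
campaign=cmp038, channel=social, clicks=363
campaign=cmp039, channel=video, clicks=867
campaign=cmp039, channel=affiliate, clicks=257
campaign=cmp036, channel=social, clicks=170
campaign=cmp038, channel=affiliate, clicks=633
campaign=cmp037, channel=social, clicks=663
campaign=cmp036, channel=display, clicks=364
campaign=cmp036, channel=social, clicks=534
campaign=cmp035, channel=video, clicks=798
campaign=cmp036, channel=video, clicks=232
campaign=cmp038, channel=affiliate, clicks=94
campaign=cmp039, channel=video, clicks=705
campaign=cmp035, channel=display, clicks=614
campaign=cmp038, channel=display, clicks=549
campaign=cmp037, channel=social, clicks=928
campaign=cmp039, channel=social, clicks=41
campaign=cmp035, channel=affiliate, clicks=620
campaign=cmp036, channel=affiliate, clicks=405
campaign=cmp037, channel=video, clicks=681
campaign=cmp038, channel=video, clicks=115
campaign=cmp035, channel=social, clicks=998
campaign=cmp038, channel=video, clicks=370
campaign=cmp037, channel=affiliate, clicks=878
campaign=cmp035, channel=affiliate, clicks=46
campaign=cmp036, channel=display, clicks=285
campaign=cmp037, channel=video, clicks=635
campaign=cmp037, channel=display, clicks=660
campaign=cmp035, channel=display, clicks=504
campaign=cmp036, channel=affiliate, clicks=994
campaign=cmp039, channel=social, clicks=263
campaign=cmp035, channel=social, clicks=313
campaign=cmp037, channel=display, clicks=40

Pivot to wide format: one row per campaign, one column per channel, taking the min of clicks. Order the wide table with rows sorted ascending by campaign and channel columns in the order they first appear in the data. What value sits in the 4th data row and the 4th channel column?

94

With rows sorted ascending by campaign, row 4 is campaign=cmp038. channel columns in first-appearance order: display, video, social, affiliate; column 4 is affiliate.
Long rows with campaign=cmp038, channel=affiliate: min(633, 94) = 94.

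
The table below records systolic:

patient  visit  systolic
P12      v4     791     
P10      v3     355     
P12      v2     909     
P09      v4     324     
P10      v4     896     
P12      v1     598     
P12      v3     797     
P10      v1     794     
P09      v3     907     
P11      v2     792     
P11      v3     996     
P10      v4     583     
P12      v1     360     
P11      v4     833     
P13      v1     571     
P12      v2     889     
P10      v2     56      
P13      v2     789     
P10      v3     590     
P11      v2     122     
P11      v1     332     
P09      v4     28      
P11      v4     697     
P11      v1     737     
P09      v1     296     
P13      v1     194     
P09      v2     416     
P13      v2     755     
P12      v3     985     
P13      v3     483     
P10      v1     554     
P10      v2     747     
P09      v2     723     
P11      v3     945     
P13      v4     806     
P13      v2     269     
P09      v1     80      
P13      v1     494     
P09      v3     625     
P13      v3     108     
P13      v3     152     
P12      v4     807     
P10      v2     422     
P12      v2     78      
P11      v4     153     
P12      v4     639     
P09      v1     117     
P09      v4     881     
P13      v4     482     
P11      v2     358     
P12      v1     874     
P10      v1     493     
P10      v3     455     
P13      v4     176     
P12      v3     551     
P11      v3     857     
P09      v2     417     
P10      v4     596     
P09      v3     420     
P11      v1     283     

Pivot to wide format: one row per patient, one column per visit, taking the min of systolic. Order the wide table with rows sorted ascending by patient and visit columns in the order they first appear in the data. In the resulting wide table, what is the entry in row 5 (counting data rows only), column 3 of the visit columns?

269

With rows sorted ascending by patient, row 5 is patient=P13. visit columns in first-appearance order: v4, v3, v2, v1; column 3 is v2.
Long rows with patient=P13, visit=v2: min(789, 755, 269) = 269.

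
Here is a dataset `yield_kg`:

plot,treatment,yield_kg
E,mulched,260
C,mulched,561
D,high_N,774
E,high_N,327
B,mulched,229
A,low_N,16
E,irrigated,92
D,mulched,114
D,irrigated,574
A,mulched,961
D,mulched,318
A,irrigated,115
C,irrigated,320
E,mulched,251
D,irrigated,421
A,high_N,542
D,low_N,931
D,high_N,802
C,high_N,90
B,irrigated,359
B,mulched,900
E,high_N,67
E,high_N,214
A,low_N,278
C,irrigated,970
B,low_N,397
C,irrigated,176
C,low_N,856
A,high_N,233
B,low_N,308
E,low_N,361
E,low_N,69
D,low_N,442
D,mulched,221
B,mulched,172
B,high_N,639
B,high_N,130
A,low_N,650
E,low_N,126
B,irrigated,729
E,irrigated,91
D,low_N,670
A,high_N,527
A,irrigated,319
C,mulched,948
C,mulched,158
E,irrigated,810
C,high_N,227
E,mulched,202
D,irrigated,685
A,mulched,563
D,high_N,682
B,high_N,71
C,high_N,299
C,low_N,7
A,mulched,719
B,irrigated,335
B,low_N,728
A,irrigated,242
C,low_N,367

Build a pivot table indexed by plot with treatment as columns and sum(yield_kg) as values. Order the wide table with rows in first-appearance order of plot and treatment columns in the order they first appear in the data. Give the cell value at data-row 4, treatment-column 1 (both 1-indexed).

With rows in first-appearance order of plot, row 4 is plot=B. treatment columns in first-appearance order: mulched, high_N, low_N, irrigated; column 1 is mulched.
Long rows with plot=B, treatment=mulched: 229 + 900 + 172 = 1301.

1301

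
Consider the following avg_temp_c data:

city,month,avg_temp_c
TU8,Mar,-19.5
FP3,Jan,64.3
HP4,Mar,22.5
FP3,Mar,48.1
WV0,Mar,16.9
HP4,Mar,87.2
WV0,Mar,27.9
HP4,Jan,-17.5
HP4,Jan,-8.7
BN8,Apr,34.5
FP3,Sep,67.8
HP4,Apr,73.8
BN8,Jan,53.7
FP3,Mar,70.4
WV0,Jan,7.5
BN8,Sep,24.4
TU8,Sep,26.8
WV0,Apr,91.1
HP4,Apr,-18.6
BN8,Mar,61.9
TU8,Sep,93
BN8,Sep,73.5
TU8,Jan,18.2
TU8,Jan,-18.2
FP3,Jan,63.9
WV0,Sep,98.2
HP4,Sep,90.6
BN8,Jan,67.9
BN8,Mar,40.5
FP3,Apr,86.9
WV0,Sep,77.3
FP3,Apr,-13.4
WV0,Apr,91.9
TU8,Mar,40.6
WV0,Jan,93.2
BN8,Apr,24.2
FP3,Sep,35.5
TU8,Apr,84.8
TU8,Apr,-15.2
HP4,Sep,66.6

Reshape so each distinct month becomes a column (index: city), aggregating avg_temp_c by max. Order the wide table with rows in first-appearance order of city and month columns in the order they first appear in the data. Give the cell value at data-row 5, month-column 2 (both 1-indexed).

With rows in first-appearance order of city, row 5 is city=BN8. month columns in first-appearance order: Mar, Jan, Apr, Sep; column 2 is Jan.
Long rows with city=BN8, month=Jan: max(53.7, 67.9) = 67.9.

67.9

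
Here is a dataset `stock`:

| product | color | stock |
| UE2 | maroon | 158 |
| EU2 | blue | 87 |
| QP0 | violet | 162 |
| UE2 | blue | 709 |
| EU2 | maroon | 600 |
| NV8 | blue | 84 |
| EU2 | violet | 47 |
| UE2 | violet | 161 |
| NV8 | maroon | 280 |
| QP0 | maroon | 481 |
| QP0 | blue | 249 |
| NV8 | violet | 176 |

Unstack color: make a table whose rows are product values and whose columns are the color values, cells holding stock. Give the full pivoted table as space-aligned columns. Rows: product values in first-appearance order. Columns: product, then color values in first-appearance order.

product  maroon  blue  violet
UE2      158     709   161   
EU2      600     87    47    
QP0      481     249   162   
NV8      280     84    176   

Columns: product plus the 3 distinct color values (maroon, blue, violet).
For example, row UE2 column maroon takes stock=158 from the long row (UE2, maroon).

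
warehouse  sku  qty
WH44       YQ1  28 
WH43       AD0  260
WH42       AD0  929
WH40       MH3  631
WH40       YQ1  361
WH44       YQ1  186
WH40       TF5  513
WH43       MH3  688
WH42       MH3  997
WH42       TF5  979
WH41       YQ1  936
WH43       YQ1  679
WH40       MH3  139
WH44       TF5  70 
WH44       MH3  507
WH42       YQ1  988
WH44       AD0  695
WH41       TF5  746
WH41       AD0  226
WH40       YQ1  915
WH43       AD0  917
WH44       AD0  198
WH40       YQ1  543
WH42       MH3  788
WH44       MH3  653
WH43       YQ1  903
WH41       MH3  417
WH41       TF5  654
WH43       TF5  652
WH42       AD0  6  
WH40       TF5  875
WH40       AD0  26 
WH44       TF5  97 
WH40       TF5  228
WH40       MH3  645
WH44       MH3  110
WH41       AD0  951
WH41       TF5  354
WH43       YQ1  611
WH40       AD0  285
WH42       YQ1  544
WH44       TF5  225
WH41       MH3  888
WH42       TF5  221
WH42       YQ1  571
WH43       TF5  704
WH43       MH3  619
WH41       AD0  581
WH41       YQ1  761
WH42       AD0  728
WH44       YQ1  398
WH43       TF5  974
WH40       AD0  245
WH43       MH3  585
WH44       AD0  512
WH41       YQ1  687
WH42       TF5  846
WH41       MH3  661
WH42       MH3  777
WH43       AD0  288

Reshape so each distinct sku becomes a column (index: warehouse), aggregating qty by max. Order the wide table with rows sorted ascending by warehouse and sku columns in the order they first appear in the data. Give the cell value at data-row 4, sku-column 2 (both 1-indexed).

917

With rows sorted ascending by warehouse, row 4 is warehouse=WH43. sku columns in first-appearance order: YQ1, AD0, MH3, TF5; column 2 is AD0.
Long rows with warehouse=WH43, sku=AD0: max(260, 917, 288) = 917.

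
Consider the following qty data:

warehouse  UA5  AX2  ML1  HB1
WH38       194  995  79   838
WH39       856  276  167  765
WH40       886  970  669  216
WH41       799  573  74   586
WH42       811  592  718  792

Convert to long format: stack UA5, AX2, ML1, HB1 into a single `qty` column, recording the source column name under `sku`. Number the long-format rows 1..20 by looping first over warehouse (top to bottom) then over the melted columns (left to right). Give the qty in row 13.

799

20 rows total (5 × 4). Row 13: index ⌊(13-1)/4⌋ = 3 into warehouse → WH41; (13-1) mod 4 = 0 into the melted columns → UA5.
So row 13 is (WH41, UA5, 799); qty = 799.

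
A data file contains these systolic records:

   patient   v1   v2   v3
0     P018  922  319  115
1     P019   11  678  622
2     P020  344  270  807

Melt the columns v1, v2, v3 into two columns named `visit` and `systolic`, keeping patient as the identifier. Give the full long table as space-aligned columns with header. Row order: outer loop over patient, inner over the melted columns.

Each (patient, column) pair becomes one row: 3 × 3 = 9 rows.
For example, (P018, v1) → systolic=922.

patient  visit  systolic
P018     v1     922     
P018     v2     319     
P018     v3     115     
P019     v1     11      
P019     v2     678     
P019     v3     622     
P020     v1     344     
P020     v2     270     
P020     v3     807     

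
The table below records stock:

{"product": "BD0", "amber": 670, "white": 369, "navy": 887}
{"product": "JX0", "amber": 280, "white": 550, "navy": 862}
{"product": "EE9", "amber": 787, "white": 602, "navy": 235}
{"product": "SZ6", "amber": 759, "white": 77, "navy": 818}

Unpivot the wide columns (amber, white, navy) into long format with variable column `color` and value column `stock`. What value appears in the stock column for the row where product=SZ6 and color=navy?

818

Unpivoting turns each (product, wide-column) pair into one long row.
The wide cell at row SZ6, column navy holds 818, so the long row (SZ6, navy) has stock=818.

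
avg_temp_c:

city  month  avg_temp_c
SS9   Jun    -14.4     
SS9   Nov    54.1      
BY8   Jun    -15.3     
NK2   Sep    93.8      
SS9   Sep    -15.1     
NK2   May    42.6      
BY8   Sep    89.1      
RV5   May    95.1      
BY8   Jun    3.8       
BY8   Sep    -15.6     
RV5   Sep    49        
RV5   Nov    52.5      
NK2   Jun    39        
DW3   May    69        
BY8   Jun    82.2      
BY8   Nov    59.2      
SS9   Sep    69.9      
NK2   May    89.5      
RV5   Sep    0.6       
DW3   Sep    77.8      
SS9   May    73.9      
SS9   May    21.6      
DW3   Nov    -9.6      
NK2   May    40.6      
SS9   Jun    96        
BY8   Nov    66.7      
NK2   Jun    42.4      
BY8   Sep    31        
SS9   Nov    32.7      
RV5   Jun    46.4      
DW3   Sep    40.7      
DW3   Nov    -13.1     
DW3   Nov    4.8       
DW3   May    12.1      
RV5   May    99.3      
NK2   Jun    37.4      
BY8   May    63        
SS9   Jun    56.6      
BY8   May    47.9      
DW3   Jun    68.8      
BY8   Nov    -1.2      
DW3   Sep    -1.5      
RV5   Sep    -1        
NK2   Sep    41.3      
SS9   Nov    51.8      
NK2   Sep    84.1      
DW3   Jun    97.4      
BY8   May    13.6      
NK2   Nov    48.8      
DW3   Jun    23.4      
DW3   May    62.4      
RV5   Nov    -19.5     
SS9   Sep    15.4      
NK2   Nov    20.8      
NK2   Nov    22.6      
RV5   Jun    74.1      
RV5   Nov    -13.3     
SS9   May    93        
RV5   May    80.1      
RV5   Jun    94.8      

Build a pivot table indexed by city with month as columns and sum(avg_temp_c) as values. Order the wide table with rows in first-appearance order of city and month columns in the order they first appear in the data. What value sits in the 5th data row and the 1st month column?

189.6

With rows in first-appearance order of city, row 5 is city=DW3. month columns in first-appearance order: Jun, Nov, Sep, May; column 1 is Jun.
Long rows with city=DW3, month=Jun: 68.8 + 97.4 + 23.4 = 189.6.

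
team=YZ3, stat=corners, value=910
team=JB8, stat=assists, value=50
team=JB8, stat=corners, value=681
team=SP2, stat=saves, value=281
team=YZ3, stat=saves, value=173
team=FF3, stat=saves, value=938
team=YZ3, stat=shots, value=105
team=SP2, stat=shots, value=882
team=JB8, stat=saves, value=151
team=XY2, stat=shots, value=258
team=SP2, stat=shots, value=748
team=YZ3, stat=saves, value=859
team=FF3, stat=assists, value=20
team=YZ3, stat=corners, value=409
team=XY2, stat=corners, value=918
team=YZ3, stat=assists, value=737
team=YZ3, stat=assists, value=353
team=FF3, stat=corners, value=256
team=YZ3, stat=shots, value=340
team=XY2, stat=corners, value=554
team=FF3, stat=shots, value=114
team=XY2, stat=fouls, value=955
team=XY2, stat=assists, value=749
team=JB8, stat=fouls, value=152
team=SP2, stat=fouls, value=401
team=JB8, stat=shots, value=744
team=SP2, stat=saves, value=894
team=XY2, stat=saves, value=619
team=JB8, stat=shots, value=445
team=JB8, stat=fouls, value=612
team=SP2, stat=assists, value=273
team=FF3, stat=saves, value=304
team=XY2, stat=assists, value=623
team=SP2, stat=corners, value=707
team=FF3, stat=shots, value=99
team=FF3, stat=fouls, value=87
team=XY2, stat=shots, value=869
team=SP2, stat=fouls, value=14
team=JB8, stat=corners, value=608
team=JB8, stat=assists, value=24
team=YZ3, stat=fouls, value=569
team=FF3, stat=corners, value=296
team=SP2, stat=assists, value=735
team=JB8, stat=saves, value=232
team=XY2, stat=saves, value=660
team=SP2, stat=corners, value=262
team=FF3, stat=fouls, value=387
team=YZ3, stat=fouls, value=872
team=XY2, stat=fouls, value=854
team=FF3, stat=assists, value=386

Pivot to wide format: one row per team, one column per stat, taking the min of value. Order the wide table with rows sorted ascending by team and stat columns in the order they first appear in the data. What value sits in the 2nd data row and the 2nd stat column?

24

With rows sorted ascending by team, row 2 is team=JB8. stat columns in first-appearance order: corners, assists, saves, shots, fouls; column 2 is assists.
Long rows with team=JB8, stat=assists: min(50, 24) = 24.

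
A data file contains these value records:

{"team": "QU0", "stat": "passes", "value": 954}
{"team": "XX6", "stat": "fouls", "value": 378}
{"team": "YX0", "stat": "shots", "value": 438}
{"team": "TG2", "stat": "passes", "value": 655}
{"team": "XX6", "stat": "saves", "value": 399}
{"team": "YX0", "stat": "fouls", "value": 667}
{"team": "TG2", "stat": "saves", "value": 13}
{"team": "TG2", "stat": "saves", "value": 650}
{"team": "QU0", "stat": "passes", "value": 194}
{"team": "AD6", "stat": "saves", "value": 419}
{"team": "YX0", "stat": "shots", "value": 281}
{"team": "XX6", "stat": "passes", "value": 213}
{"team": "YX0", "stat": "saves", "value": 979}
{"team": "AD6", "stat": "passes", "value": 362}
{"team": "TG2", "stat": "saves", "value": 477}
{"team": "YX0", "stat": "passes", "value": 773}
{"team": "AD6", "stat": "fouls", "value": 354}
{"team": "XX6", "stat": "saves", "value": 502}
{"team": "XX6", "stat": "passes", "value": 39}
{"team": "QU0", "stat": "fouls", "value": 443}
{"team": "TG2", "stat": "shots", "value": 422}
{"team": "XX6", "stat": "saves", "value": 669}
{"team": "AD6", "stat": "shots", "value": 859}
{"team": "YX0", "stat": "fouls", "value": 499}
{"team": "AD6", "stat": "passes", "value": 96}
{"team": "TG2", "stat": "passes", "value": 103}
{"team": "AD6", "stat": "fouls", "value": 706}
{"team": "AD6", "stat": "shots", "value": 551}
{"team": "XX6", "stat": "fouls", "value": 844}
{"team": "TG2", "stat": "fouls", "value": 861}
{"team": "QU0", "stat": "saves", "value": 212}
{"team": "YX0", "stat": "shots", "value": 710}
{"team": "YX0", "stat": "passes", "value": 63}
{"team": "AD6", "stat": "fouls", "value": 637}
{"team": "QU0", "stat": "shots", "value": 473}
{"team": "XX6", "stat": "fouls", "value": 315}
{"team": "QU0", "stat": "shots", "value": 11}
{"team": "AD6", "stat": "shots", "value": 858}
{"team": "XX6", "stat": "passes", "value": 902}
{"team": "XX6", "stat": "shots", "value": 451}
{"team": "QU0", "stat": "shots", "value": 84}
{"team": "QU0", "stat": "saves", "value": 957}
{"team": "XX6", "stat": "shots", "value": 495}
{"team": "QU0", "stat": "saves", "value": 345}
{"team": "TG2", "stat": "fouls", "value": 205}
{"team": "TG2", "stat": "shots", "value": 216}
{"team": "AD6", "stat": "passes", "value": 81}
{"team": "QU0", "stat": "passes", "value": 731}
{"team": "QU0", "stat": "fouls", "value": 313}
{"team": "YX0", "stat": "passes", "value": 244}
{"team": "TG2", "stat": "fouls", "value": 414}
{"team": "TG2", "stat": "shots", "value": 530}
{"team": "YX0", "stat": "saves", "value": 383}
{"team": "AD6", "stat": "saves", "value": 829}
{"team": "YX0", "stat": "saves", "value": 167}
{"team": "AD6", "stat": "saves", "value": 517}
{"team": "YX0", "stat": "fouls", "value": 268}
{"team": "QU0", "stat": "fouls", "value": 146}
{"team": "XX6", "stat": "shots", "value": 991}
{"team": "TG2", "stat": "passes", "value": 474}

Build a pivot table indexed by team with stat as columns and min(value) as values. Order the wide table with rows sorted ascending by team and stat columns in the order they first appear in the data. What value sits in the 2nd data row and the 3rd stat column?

With rows sorted ascending by team, row 2 is team=QU0. stat columns in first-appearance order: passes, fouls, shots, saves; column 3 is shots.
Long rows with team=QU0, stat=shots: min(473, 11, 84) = 11.

11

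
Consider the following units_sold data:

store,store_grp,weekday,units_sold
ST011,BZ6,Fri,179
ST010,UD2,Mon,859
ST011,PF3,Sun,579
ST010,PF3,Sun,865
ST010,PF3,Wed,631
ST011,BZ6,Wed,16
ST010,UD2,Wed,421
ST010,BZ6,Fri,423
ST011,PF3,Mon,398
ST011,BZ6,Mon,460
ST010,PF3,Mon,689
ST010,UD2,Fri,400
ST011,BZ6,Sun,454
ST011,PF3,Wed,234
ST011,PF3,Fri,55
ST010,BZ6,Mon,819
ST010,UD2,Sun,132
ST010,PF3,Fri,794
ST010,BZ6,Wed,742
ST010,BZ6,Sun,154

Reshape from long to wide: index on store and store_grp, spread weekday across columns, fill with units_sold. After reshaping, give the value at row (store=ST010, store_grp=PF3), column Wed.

631

Wide layout: rows indexed by store and store_grp, columns are the 4 distinct weekday values (Fri, Mon, Sun, Wed).
Cell (store=ST010, store_grp=PF3, weekday=Wed) draws from the long row where store=ST010, store_grp=PF3 and weekday=Wed, which has units_sold=631.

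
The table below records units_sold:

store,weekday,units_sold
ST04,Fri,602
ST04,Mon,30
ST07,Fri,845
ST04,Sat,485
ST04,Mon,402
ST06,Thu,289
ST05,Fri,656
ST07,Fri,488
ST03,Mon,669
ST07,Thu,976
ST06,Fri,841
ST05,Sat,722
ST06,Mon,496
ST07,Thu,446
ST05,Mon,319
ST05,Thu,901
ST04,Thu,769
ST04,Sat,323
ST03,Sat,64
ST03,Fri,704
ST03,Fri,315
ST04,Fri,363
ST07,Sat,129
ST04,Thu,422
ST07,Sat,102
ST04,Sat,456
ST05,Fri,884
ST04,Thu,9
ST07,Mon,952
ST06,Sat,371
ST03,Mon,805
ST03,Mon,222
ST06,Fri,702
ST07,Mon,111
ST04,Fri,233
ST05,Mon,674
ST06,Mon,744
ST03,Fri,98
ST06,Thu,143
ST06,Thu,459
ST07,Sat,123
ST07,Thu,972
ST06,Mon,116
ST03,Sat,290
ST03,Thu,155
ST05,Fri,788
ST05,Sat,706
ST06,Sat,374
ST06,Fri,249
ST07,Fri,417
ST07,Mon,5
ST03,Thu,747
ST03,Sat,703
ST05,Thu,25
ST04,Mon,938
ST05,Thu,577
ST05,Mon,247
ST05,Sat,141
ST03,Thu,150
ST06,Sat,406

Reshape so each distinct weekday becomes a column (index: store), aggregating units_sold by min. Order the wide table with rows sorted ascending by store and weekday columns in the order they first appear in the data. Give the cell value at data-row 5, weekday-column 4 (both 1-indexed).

With rows sorted ascending by store, row 5 is store=ST07. weekday columns in first-appearance order: Fri, Mon, Sat, Thu; column 4 is Thu.
Long rows with store=ST07, weekday=Thu: min(976, 446, 972) = 446.

446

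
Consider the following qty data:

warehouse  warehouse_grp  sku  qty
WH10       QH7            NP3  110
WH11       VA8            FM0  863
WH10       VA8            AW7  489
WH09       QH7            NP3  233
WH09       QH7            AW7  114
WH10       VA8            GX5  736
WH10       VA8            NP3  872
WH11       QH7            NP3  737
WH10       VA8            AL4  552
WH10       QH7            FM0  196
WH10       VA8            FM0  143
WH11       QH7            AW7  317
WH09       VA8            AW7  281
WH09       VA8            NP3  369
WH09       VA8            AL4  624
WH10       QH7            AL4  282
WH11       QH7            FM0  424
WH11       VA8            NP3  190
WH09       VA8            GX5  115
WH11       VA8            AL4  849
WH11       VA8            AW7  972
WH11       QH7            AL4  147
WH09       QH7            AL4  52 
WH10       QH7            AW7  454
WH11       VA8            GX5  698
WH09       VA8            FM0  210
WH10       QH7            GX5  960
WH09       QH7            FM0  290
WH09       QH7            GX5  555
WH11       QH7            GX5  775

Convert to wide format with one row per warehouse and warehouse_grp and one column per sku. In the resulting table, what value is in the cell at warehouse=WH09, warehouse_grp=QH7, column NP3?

233

Wide layout: rows indexed by warehouse and warehouse_grp, columns are the 5 distinct sku values (NP3, FM0, AW7, GX5, AL4).
Cell (warehouse=WH09, warehouse_grp=QH7, sku=NP3) draws from the long row where warehouse=WH09, warehouse_grp=QH7 and sku=NP3, which has qty=233.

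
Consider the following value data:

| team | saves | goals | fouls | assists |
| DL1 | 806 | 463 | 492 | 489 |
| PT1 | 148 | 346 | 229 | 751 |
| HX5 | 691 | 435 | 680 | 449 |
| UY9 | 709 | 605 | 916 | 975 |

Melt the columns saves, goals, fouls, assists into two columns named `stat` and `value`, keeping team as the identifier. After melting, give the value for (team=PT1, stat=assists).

751

Unpivoting turns each (team, wide-column) pair into one long row.
The wide cell at row PT1, column assists holds 751, so the long row (PT1, assists) has value=751.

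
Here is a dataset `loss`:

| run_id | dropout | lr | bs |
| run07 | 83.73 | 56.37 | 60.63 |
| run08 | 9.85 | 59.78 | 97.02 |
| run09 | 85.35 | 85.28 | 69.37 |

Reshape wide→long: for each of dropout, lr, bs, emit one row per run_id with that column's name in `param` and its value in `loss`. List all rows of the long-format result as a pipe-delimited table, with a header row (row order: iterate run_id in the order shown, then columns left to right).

| run_id | param | loss |
| run07 | dropout | 83.73 |
| run07 | lr | 56.37 |
| run07 | bs | 60.63 |
| run08 | dropout | 9.85 |
| run08 | lr | 59.78 |
| run08 | bs | 97.02 |
| run09 | dropout | 85.35 |
| run09 | lr | 85.28 |
| run09 | bs | 69.37 |

Each (run_id, column) pair becomes one row: 3 × 3 = 9 rows.
For example, (run07, dropout) → loss=83.73.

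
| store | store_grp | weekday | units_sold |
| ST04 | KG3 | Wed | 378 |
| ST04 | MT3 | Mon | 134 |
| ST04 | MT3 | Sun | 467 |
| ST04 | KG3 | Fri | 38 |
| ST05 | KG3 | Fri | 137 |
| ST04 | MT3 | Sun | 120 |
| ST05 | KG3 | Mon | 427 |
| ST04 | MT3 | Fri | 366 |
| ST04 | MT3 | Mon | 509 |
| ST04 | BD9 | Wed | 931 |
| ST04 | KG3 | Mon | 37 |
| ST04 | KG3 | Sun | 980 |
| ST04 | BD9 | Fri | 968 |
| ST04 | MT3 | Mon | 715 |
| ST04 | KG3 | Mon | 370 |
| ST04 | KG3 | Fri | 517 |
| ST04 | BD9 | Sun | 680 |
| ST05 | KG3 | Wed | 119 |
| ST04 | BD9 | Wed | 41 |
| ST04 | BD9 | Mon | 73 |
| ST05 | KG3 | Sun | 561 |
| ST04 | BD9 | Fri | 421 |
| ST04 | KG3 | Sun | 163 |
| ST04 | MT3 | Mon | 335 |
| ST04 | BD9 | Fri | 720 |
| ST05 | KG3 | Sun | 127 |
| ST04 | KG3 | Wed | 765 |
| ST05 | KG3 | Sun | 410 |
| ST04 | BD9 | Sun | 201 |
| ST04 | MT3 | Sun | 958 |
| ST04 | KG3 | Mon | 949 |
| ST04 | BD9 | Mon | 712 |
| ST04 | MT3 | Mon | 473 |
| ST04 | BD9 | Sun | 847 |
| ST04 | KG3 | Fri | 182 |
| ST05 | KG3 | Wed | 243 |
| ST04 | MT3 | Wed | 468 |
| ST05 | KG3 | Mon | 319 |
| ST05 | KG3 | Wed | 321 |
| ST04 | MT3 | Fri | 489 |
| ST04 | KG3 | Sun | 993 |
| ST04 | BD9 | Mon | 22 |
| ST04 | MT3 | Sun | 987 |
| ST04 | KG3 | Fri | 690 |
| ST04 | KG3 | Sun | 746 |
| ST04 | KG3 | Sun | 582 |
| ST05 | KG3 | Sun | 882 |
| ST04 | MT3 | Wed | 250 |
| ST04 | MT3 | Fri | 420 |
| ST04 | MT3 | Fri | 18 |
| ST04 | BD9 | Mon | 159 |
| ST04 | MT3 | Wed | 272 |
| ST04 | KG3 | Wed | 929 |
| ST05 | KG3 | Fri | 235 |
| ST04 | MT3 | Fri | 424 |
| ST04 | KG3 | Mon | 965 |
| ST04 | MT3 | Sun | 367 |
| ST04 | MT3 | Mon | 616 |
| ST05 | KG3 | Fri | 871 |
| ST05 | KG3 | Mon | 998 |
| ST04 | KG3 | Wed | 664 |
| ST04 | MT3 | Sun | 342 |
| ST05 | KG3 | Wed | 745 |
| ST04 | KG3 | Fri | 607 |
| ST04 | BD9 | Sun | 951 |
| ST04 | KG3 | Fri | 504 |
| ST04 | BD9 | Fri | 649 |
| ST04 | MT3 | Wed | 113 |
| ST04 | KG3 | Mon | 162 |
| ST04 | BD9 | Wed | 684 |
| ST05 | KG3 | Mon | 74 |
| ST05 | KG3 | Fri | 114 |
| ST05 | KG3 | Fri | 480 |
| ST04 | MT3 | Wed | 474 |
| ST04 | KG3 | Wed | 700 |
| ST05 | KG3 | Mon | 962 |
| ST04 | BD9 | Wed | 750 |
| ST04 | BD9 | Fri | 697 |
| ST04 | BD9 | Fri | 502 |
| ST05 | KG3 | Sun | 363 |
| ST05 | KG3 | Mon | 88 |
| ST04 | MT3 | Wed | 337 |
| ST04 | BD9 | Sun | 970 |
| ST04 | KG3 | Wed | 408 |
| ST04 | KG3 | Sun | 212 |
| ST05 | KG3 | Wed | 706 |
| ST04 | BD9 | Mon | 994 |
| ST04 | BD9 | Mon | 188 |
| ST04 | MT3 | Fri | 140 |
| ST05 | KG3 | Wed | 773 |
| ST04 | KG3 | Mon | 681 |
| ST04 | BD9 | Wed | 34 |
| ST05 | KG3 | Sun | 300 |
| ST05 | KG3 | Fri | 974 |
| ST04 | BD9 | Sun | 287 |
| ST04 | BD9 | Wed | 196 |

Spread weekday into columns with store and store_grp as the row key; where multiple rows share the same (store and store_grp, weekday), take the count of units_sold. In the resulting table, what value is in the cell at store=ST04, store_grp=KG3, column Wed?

6

Rows with store=ST04, store_grp=KG3 and weekday=Wed: units_sold values are 378, 765, 929, 664, 700, 408.
6 rows match — count = 6.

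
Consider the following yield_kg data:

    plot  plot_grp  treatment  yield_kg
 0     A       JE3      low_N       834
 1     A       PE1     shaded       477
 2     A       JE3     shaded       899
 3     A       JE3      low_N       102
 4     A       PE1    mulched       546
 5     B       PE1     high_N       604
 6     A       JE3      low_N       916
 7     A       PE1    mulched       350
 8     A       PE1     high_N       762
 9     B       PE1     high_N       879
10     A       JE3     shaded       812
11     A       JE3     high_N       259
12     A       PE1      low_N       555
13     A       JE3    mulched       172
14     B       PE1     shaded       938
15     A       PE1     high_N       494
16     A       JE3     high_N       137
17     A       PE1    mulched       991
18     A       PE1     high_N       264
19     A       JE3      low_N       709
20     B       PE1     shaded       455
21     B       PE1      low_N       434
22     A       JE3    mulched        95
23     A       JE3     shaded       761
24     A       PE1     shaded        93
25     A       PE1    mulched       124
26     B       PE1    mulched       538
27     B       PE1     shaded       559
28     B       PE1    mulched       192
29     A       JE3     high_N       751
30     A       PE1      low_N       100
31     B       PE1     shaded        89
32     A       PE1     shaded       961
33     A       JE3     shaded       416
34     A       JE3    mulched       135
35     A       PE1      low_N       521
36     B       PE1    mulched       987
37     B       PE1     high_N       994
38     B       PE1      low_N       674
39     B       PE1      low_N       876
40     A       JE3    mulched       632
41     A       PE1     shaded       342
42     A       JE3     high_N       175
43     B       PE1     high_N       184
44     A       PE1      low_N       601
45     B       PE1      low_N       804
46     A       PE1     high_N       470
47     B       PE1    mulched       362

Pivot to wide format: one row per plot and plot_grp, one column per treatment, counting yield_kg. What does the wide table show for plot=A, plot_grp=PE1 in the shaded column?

Rows with plot=A, plot_grp=PE1 and treatment=shaded: yield_kg values are 477, 93, 961, 342.
4 rows match — count = 4.

4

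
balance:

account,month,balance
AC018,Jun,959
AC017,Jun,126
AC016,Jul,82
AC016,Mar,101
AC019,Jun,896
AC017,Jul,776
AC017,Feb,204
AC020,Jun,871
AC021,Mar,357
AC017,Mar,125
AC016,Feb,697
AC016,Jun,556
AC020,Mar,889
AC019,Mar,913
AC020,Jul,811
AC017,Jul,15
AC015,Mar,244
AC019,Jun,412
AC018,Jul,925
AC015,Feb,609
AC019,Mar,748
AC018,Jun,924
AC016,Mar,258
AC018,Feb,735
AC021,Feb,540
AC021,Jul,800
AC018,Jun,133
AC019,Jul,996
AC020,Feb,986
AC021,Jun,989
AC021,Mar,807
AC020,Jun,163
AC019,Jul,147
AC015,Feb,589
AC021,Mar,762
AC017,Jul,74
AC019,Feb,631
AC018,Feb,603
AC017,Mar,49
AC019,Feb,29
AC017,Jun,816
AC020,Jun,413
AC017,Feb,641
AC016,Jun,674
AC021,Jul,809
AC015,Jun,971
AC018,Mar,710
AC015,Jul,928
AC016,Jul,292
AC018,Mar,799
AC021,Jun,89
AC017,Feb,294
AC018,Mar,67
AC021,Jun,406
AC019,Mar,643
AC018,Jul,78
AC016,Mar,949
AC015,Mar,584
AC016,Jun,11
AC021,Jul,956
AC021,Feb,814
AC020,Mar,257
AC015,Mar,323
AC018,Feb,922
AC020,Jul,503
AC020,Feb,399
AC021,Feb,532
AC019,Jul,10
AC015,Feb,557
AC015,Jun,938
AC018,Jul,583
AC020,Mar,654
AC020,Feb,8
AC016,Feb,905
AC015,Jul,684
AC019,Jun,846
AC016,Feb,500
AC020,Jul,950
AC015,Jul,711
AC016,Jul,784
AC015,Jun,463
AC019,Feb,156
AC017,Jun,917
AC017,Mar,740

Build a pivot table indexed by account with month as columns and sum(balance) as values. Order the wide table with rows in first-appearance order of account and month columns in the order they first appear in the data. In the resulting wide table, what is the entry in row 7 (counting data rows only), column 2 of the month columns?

2323

With rows in first-appearance order of account, row 7 is account=AC015. month columns in first-appearance order: Jun, Jul, Mar, Feb; column 2 is Jul.
Long rows with account=AC015, month=Jul: 928 + 684 + 711 = 2323.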